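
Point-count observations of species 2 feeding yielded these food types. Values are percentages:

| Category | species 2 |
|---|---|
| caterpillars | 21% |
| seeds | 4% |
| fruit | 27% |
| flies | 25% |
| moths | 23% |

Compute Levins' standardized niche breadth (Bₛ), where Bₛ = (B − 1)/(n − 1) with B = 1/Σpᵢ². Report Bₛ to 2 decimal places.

0.82

Convert percentages to proportions (divide by 100).
Σpᵢ² = 0.21² + 0.04² + 0.27² + 0.25² + 0.23² = 0.0441 + 0.0016 + 0.0729 + 0.0625 + 0.0529 = 0.2340
B = 1 / 0.2340 = 4.2735
Bₛ = (B − 1)/(n − 1) = (4.2735 − 1)/(5 − 1) = 3.2735/4 = 0.8184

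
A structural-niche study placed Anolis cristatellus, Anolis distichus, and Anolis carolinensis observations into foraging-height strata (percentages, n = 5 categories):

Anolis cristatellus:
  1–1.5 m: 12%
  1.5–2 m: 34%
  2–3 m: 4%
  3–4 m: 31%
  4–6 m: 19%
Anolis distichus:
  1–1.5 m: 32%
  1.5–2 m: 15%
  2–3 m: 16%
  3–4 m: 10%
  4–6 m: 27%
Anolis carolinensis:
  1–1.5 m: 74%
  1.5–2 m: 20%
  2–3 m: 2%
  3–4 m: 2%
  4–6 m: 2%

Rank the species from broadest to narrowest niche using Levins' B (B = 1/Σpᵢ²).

Anolis distichus > Anolis cristatellus > Anolis carolinensis

Convert percentages to proportions (divide by 100).
Σp_crisᵢ² = 0.12² + 0.34² + 0.04² + 0.31² + 0.19² = 0.0144 + 0.1156 + 0.0016 + 0.0961 + 0.0361 = 0.2638
B_cris = 1 / 0.2638 = 3.7908
Σp_distᵢ² = 0.32² + 0.15² + 0.16² + 0.10² + 0.27² = 0.1024 + 0.0225 + 0.0256 + 0.0100 + 0.0729 = 0.2334
B_dist = 1 / 0.2334 = 4.2845
Σp_caroᵢ² = 0.74² + 0.20² + 0.02² + 0.02² + 0.02² = 0.5476 + 0.0400 + 0.0004 + 0.0004 + 0.0004 = 0.5888
B_caro = 1 / 0.5888 = 1.6984
Ranking by B (broadest → narrowest): Anolis distichus (4.28) > Anolis cristatellus (3.79) > Anolis carolinensis (1.70)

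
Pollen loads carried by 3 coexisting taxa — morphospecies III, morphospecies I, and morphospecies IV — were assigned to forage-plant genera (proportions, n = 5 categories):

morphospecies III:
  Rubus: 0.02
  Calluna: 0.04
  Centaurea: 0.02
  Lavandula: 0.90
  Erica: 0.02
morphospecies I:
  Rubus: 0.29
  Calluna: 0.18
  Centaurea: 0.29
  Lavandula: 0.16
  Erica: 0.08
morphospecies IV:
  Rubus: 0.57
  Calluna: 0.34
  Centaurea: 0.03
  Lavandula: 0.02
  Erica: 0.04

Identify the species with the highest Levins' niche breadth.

morphospecies I

Σp_IIIᵢ² = 0.02² + 0.04² + 0.02² + 0.90² + 0.02² = 0.0004 + 0.0016 + 0.0004 + 0.8100 + 0.0004 = 0.8128
B_III = 1 / 0.8128 = 1.2303
Σp_Iᵢ² = 0.29² + 0.18² + 0.29² + 0.16² + 0.08² = 0.0841 + 0.0324 + 0.0841 + 0.0256 + 0.0064 = 0.2326
B_I = 1 / 0.2326 = 4.2992
Σp_IVᵢ² = 0.57² + 0.34² + 0.03² + 0.02² + 0.04² = 0.3249 + 0.1156 + 0.0009 + 0.0004 + 0.0016 = 0.4434
B_IV = 1 / 0.4434 = 2.2553
Highest B → broadest niche (most generalist): morphospecies I (B = 4.30).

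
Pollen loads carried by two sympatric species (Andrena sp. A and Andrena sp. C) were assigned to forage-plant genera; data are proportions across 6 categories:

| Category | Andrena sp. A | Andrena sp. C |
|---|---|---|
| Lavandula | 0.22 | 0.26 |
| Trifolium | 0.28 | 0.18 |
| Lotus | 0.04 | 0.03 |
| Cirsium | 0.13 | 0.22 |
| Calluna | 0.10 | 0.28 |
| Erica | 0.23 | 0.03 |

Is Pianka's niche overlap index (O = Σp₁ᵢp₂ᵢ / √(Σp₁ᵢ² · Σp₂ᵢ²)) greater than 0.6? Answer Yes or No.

Σ p₁ᵢp₂ᵢ = 0.0572 + 0.0504 + 0.0012 + 0.0286 + 0.0280 + 0.0069 = 0.1723
Σp_1ᵢ² = 0.22² + 0.28² + 0.04² + 0.13² + 0.10² + 0.23² = 0.0484 + 0.0784 + 0.0016 + 0.0169 + 0.0100 + 0.0529 = 0.2082
Σp_2ᵢ² = 0.26² + 0.18² + 0.03² + 0.22² + 0.28² + 0.03² = 0.0676 + 0.0324 + 0.0009 + 0.0484 + 0.0784 + 0.0009 = 0.2286
O = 0.1723 / √(0.2082 × 0.2286) = 0.1723 / 0.21816 = 0.7898
O = 0.7898 > 0.6 → Yes.

Yes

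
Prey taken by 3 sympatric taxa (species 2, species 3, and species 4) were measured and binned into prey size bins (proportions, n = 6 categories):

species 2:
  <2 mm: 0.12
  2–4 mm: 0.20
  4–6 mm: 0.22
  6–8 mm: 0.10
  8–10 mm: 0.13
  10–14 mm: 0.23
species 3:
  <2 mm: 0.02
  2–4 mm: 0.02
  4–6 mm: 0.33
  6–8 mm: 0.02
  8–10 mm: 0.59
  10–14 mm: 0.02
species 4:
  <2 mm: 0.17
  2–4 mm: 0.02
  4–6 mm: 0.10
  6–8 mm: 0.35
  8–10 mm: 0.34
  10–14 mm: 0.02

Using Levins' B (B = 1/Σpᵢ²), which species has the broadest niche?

Σp_2ᵢ² = 0.12² + 0.20² + 0.22² + 0.10² + 0.13² + 0.23² = 0.0144 + 0.0400 + 0.0484 + 0.0100 + 0.0169 + 0.0529 = 0.1826
B_2 = 1 / 0.1826 = 5.4765
Σp_3ᵢ² = 0.02² + 0.02² + 0.33² + 0.02² + 0.59² + 0.02² = 0.0004 + 0.0004 + 0.1089 + 0.0004 + 0.3481 + 0.0004 = 0.4586
B_3 = 1 / 0.4586 = 2.1805
Σp_4ᵢ² = 0.17² + 0.02² + 0.10² + 0.35² + 0.34² + 0.02² = 0.0289 + 0.0004 + 0.0100 + 0.1225 + 0.1156 + 0.0004 = 0.2778
B_4 = 1 / 0.2778 = 3.5997
Highest B → broadest niche (most generalist): species 2 (B = 5.48).

species 2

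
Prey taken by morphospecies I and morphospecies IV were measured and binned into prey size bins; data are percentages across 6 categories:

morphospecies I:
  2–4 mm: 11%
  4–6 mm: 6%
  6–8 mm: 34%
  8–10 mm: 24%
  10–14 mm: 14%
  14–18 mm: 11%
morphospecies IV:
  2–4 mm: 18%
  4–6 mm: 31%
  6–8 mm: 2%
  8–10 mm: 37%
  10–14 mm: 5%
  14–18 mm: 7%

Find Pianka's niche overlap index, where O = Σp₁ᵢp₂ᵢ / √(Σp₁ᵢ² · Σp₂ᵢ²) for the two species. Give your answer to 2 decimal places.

0.61

Convert percentages to proportions (divide by 100).
Σ p₁ᵢp₂ᵢ = 0.0198 + 0.0186 + 0.0068 + 0.0888 + 0.0070 + 0.0077 = 0.1487
Σp_1ᵢ² = 0.11² + 0.06² + 0.34² + 0.24² + 0.14² + 0.11² = 0.0121 + 0.0036 + 0.1156 + 0.0576 + 0.0196 + 0.0121 = 0.2206
Σp_2ᵢ² = 0.18² + 0.31² + 0.02² + 0.37² + 0.05² + 0.07² = 0.0324 + 0.0961 + 0.0004 + 0.1369 + 0.0025 + 0.0049 = 0.2732
O = 0.1487 / √(0.2206 × 0.2732) = 0.1487 / 0.24550 = 0.6057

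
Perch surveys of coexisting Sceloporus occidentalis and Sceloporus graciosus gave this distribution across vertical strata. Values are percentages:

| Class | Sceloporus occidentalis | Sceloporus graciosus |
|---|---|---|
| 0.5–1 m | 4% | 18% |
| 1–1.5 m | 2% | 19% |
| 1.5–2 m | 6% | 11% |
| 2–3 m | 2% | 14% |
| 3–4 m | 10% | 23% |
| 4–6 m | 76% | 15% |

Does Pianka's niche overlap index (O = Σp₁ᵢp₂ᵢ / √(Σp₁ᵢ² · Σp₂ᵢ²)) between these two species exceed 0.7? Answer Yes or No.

Convert percentages to proportions (divide by 100).
Σ p₁ᵢp₂ᵢ = 0.0072 + 0.0038 + 0.0066 + 0.0028 + 0.0230 + 0.1140 = 0.1574
Σp_1ᵢ² = 0.04² + 0.02² + 0.06² + 0.02² + 0.10² + 0.76² = 0.0016 + 0.0004 + 0.0036 + 0.0004 + 0.0100 + 0.5776 = 0.5936
Σp_2ᵢ² = 0.18² + 0.19² + 0.11² + 0.14² + 0.23² + 0.15² = 0.0324 + 0.0361 + 0.0121 + 0.0196 + 0.0529 + 0.0225 = 0.1756
O = 0.1574 / √(0.5936 × 0.1756) = 0.1574 / 0.32286 = 0.4875
O = 0.4875 < 0.7 → No.

No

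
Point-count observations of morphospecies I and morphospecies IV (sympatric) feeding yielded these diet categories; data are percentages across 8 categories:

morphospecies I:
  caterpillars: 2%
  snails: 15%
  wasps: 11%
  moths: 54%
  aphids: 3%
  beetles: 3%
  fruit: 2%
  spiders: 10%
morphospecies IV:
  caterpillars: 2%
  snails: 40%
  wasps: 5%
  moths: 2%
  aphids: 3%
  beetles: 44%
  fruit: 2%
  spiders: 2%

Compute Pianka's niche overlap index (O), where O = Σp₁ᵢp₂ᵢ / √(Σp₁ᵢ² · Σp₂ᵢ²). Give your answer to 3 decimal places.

Convert percentages to proportions (divide by 100).
Σ p₁ᵢp₂ᵢ = 0.0004 + 0.0600 + 0.0055 + 0.0108 + 0.0009 + 0.0132 + 0.0004 + 0.0020 = 0.0932
Σp_1ᵢ² = 0.02² + 0.15² + 0.11² + 0.54² + 0.03² + 0.03² + 0.02² + 0.10² = 0.0004 + 0.0225 + 0.0121 + 0.2916 + 0.0009 + 0.0009 + 0.0004 + 0.0100 = 0.3388
Σp_2ᵢ² = 0.02² + 0.40² + 0.05² + 0.02² + 0.03² + 0.44² + 0.02² + 0.02² = 0.0004 + 0.1600 + 0.0025 + 0.0004 + 0.0009 + 0.1936 + 0.0004 + 0.0004 = 0.3586
O = 0.0932 / √(0.3388 × 0.3586) = 0.0932 / 0.348559 = 0.26739

0.267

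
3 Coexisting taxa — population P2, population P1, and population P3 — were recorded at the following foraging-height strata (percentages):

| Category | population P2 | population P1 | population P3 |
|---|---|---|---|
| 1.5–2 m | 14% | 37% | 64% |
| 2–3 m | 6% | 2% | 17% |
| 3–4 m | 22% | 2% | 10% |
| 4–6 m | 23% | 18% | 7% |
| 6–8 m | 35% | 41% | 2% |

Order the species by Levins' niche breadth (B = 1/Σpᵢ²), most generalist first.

Convert percentages to proportions (divide by 100).
Σp_P2ᵢ² = 0.14² + 0.06² + 0.22² + 0.23² + 0.35² = 0.0196 + 0.0036 + 0.0484 + 0.0529 + 0.1225 = 0.2470
B_P2 = 1 / 0.2470 = 4.0486
Σp_P1ᵢ² = 0.37² + 0.02² + 0.02² + 0.18² + 0.41² = 0.1369 + 0.0004 + 0.0004 + 0.0324 + 0.1681 = 0.3382
B_P1 = 1 / 0.3382 = 2.9568
Σp_P3ᵢ² = 0.64² + 0.17² + 0.10² + 0.07² + 0.02² = 0.4096 + 0.0289 + 0.0100 + 0.0049 + 0.0004 = 0.4538
B_P3 = 1 / 0.4538 = 2.2036
Ranking by B (broadest → narrowest): population P2 (4.05) > population P1 (2.96) > population P3 (2.20)

population P2 > population P1 > population P3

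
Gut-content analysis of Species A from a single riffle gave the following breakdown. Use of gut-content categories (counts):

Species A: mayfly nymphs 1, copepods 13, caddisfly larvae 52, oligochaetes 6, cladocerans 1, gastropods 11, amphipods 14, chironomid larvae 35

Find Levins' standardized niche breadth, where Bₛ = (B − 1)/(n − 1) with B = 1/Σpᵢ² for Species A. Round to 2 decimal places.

Proportions for Species A (n=133): 1/133=0.0075, 13/133=0.0977, 52/133=0.3910, 6/133=0.0451, 1/133=0.0075, 11/133=0.0827, 14/133=0.1053, 35/133=0.2632
Σpᵢ² = 0.0075² + 0.0977² + 0.3910² + 0.0451² + 0.0075² + 0.0827² + 0.1053² + 0.2632² = 0.000056 + 0.009545 + 0.152881 + 0.002034 + 0.000056 + 0.006839 + 0.011088 + 0.069274 = 0.251773
B = 1 / 0.251773 = 3.9718
Bₛ = (B − 1)/(n − 1) = (3.9718 − 1)/(8 − 1) = 2.9718/7 = 0.4245

0.42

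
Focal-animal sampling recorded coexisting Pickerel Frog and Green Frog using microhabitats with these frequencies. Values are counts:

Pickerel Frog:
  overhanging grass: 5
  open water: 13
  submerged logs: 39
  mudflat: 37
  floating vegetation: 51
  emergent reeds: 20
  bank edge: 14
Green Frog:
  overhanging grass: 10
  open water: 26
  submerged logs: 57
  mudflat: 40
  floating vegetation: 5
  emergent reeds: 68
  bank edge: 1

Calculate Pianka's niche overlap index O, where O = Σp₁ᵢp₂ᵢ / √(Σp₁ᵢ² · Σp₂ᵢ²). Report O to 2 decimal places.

Proportions for Pickerel Frog (n=179): 5/179=0.0279, 13/179=0.0726, 39/179=0.2179, 37/179=0.2067, 51/179=0.2849, 20/179=0.1117, 14/179=0.0782
Proportions for Green Frog (n=207): 10/207=0.0483, 26/207=0.1256, 57/207=0.2754, 40/207=0.1932, 5/207=0.0242, 68/207=0.3285, 1/207=0.0048
Σ p₁ᵢp₂ᵢ = 0.001348 + 0.009119 + 0.060010 + 0.039934 + 0.006895 + 0.036693 + 0.000375 = 0.154374
Σp_1ᵢ² = 0.0279² + 0.0726² + 0.2179² + 0.2067² + 0.2849² + 0.1117² + 0.0782² = 0.000778 + 0.005271 + 0.047480 + 0.042725 + 0.081168 + 0.012477 + 0.006115 = 0.196014
Σp_2ᵢ² = 0.0483² + 0.1256² + 0.2754² + 0.1932² + 0.0242² + 0.3285² + 0.0048² = 0.002333 + 0.015775 + 0.075845 + 0.037326 + 0.000586 + 0.107912 + 0.000023 = 0.239800
O = 0.154374 / √(0.196014 × 0.239800) = 0.154374 / 0.2168044 = 0.7120

0.71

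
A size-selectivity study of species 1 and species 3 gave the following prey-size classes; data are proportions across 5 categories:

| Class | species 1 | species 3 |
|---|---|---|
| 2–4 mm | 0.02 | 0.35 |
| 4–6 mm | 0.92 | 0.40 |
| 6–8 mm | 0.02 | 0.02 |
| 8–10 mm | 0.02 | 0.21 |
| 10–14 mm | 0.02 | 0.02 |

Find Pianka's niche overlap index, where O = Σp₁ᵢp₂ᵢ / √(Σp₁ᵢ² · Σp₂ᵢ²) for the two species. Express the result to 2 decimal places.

0.72

Σ p₁ᵢp₂ᵢ = 0.0070 + 0.3680 + 0.0004 + 0.0042 + 0.0004 = 0.3800
Σp_1ᵢ² = 0.02² + 0.92² + 0.02² + 0.02² + 0.02² = 0.0004 + 0.8464 + 0.0004 + 0.0004 + 0.0004 = 0.8480
Σp_2ᵢ² = 0.35² + 0.40² + 0.02² + 0.21² + 0.02² = 0.1225 + 0.1600 + 0.0004 + 0.0441 + 0.0004 = 0.3274
O = 0.3800 / √(0.8480 × 0.3274) = 0.3800 / 0.52691 = 0.7212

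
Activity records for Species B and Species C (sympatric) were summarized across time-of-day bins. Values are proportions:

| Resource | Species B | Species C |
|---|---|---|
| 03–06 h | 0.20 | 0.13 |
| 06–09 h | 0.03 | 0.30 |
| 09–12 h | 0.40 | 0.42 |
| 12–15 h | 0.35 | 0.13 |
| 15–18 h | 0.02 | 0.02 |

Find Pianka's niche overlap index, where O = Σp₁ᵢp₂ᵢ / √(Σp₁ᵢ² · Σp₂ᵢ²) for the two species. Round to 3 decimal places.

Σ p₁ᵢp₂ᵢ = 0.0260 + 0.0090 + 0.1680 + 0.0455 + 0.0004 = 0.2489
Σp_1ᵢ² = 0.20² + 0.03² + 0.40² + 0.35² + 0.02² = 0.0400 + 0.0009 + 0.1600 + 0.1225 + 0.0004 = 0.3238
Σp_2ᵢ² = 0.13² + 0.30² + 0.42² + 0.13² + 0.02² = 0.0169 + 0.0900 + 0.1764 + 0.0169 + 0.0004 = 0.3006
O = 0.2489 / √(0.3238 × 0.3006) = 0.2489 / 0.311984 = 0.79780

0.798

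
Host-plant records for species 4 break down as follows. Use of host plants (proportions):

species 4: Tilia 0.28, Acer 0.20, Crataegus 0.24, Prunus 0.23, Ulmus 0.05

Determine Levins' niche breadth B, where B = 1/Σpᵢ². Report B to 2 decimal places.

4.32

Σpᵢ² = 0.28² + 0.20² + 0.24² + 0.23² + 0.05² = 0.0784 + 0.0400 + 0.0576 + 0.0529 + 0.0025 = 0.2314
B = 1 / 0.2314 = 4.3215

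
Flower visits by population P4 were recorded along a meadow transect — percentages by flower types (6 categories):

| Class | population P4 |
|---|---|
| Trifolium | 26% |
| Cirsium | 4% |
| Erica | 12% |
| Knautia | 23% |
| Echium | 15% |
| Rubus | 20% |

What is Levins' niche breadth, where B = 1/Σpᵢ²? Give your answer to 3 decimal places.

Convert percentages to proportions (divide by 100).
Σpᵢ² = 0.26² + 0.04² + 0.12² + 0.23² + 0.15² + 0.20² = 0.0676 + 0.0016 + 0.0144 + 0.0529 + 0.0225 + 0.0400 = 0.1990
B = 1 / 0.1990 = 5.02513

5.025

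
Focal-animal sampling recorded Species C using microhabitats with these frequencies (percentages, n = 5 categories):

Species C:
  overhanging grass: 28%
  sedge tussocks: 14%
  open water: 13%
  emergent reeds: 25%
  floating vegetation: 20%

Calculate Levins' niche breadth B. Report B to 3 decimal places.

Convert percentages to proportions (divide by 100).
Σpᵢ² = 0.28² + 0.14² + 0.13² + 0.25² + 0.20² = 0.0784 + 0.0196 + 0.0169 + 0.0625 + 0.0400 = 0.2174
B = 1 / 0.2174 = 4.59982

4.600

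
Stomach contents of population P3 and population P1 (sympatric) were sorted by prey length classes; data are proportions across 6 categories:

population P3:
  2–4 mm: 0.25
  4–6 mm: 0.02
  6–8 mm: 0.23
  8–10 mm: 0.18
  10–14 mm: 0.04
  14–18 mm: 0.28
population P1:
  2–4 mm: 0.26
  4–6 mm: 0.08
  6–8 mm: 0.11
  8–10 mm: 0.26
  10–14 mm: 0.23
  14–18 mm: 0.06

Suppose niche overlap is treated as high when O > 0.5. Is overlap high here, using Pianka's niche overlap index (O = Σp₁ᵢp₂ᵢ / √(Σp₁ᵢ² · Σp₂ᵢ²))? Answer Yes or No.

Σ p₁ᵢp₂ᵢ = 0.0650 + 0.0016 + 0.0253 + 0.0468 + 0.0092 + 0.0168 = 0.1647
Σp_1ᵢ² = 0.25² + 0.02² + 0.23² + 0.18² + 0.04² + 0.28² = 0.0625 + 0.0004 + 0.0529 + 0.0324 + 0.0016 + 0.0784 = 0.2282
Σp_2ᵢ² = 0.26² + 0.08² + 0.11² + 0.26² + 0.23² + 0.06² = 0.0676 + 0.0064 + 0.0121 + 0.0676 + 0.0529 + 0.0036 = 0.2102
O = 0.1647 / √(0.2282 × 0.2102) = 0.1647 / 0.21902 = 0.7520
O = 0.7520 > 0.5 → Yes.

Yes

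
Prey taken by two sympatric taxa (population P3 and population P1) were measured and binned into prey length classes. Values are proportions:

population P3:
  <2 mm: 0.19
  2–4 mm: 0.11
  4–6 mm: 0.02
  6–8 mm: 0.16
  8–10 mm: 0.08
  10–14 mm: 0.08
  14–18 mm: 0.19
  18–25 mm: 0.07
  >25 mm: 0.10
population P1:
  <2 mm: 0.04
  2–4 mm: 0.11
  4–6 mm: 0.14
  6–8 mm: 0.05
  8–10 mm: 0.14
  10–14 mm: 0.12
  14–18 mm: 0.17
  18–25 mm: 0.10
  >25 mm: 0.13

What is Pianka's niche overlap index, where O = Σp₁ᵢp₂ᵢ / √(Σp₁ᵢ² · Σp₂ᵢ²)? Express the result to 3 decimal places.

Σ p₁ᵢp₂ᵢ = 0.0076 + 0.0121 + 0.0028 + 0.0080 + 0.0112 + 0.0096 + 0.0323 + 0.0070 + 0.0130 = 0.1036
Σp_1ᵢ² = 0.19² + 0.11² + 0.02² + 0.16² + 0.08² + 0.08² + 0.19² + 0.07² + 0.10² = 0.0361 + 0.0121 + 0.0004 + 0.0256 + 0.0064 + 0.0064 + 0.0361 + 0.0049 + 0.0100 = 0.1380
Σp_2ᵢ² = 0.04² + 0.11² + 0.14² + 0.05² + 0.14² + 0.12² + 0.17² + 0.10² + 0.13² = 0.0016 + 0.0121 + 0.0196 + 0.0025 + 0.0196 + 0.0144 + 0.0289 + 0.0100 + 0.0169 = 0.1256
O = 0.1036 / √(0.1380 × 0.1256) = 0.1036 / 0.131654 = 0.78691

0.787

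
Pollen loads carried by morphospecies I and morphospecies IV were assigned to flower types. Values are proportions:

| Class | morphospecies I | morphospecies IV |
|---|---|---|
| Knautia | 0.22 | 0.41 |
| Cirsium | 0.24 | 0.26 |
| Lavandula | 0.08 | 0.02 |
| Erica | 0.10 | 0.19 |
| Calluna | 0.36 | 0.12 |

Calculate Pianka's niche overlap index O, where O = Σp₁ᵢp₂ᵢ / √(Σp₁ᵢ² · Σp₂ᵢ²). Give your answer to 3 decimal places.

0.805

Σ p₁ᵢp₂ᵢ = 0.0902 + 0.0624 + 0.0016 + 0.0190 + 0.0432 = 0.2164
Σp_1ᵢ² = 0.22² + 0.24² + 0.08² + 0.10² + 0.36² = 0.0484 + 0.0576 + 0.0064 + 0.0100 + 0.1296 = 0.2520
Σp_2ᵢ² = 0.41² + 0.26² + 0.02² + 0.19² + 0.12² = 0.1681 + 0.0676 + 0.0004 + 0.0361 + 0.0144 = 0.2866
O = 0.2164 / √(0.2520 × 0.2866) = 0.2164 / 0.268744 = 0.80523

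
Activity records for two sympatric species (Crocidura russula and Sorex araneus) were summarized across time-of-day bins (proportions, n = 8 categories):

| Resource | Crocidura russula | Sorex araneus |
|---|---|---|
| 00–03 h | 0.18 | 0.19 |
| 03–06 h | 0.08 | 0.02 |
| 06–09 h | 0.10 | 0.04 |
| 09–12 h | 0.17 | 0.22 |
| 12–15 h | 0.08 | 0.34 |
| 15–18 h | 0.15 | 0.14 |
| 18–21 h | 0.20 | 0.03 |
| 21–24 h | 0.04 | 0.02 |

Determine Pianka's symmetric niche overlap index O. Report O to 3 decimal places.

Σ p₁ᵢp₂ᵢ = 0.0342 + 0.0016 + 0.0040 + 0.0374 + 0.0272 + 0.0210 + 0.0060 + 0.0008 = 0.1322
Σp_1ᵢ² = 0.18² + 0.08² + 0.10² + 0.17² + 0.08² + 0.15² + 0.20² + 0.04² = 0.0324 + 0.0064 + 0.0100 + 0.0289 + 0.0064 + 0.0225 + 0.0400 + 0.0016 = 0.1482
Σp_2ᵢ² = 0.19² + 0.02² + 0.04² + 0.22² + 0.34² + 0.14² + 0.03² + 0.02² = 0.0361 + 0.0004 + 0.0016 + 0.0484 + 0.1156 + 0.0196 + 0.0009 + 0.0004 = 0.2230
O = 0.1322 / √(0.1482 × 0.2230) = 0.1322 / 0.181793 = 0.72720

0.727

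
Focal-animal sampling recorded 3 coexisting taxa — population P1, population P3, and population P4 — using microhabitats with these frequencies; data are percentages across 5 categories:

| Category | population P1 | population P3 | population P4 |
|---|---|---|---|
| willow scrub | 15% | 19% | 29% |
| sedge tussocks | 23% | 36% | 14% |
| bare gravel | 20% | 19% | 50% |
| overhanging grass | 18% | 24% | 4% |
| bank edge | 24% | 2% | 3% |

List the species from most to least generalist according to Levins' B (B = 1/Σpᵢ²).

Convert percentages to proportions (divide by 100).
Σp_P1ᵢ² = 0.15² + 0.23² + 0.20² + 0.18² + 0.24² = 0.0225 + 0.0529 + 0.0400 + 0.0324 + 0.0576 = 0.2054
B_P1 = 1 / 0.2054 = 4.8685
Σp_P3ᵢ² = 0.19² + 0.36² + 0.19² + 0.24² + 0.02² = 0.0361 + 0.1296 + 0.0361 + 0.0576 + 0.0004 = 0.2598
B_P3 = 1 / 0.2598 = 3.8491
Σp_P4ᵢ² = 0.29² + 0.14² + 0.50² + 0.04² + 0.03² = 0.0841 + 0.0196 + 0.2500 + 0.0016 + 0.0009 = 0.3562
B_P4 = 1 / 0.3562 = 2.8074
Ranking by B (broadest → narrowest): population P1 (4.87) > population P3 (3.85) > population P4 (2.81)

population P1 > population P3 > population P4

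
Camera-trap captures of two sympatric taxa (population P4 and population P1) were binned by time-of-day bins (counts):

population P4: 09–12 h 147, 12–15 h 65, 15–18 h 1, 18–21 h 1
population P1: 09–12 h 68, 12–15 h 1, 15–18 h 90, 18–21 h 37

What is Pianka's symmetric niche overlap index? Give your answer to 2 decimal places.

0.53

Proportions for population P4 (n=214): 147/214=0.6869, 65/214=0.3037, 1/214=0.0047, 1/214=0.0047
Proportions for population P1 (n=196): 68/196=0.3469, 1/196=0.0051, 90/196=0.4592, 37/196=0.1888
Σ p₁ᵢp₂ᵢ = 0.238286 + 0.001549 + 0.002158 + 0.000887 = 0.242880
Σp_1ᵢ² = 0.6869² + 0.3037² + 0.0047² + 0.0047² = 0.471832 + 0.092234 + 0.000022 + 0.000022 = 0.564110
Σp_2ᵢ² = 0.3469² + 0.0051² + 0.4592² + 0.1888² = 0.120340 + 0.000026 + 0.210865 + 0.035645 = 0.366876
O = 0.242880 / √(0.564110 × 0.366876) = 0.242880 / 0.4549268 = 0.5339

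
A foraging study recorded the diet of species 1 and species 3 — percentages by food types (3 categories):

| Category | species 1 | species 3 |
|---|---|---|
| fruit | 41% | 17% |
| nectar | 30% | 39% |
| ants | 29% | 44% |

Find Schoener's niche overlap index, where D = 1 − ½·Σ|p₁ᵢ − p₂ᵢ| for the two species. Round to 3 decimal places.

Convert percentages to proportions (divide by 100).
Σ|p₁ᵢ − p₂ᵢ| = 0.24 + 0.09 + 0.15 = 0.48
D = 1 − ½ × 0.48 = 1 − 0.240 = 0.76000

0.760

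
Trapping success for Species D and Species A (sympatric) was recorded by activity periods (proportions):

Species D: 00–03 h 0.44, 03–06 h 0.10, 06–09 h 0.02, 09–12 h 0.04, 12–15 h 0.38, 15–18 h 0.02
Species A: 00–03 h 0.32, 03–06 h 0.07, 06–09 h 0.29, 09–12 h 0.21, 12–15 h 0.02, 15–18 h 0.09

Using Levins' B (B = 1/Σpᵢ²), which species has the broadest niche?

Species A

Σp_Dᵢ² = 0.44² + 0.10² + 0.02² + 0.04² + 0.38² + 0.02² = 0.1936 + 0.0100 + 0.0004 + 0.0016 + 0.1444 + 0.0004 = 0.3504
B_D = 1 / 0.3504 = 2.8539
Σp_Aᵢ² = 0.32² + 0.07² + 0.29² + 0.21² + 0.02² + 0.09² = 0.1024 + 0.0049 + 0.0841 + 0.0441 + 0.0004 + 0.0081 = 0.2440
B_A = 1 / 0.2440 = 4.0984
Highest B → broadest niche (most generalist): Species A (B = 4.10).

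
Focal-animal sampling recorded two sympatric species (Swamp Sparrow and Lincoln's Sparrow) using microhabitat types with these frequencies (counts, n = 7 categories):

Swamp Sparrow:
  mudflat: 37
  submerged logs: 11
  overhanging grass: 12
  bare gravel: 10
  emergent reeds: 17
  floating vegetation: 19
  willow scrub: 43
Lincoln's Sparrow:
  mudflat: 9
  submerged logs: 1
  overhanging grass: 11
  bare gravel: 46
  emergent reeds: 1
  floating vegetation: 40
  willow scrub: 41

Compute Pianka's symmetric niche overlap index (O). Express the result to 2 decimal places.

0.71

Proportions for Swamp Sparrow (n=149): 37/149=0.2483, 11/149=0.0738, 12/149=0.0805, 10/149=0.0671, 17/149=0.1141, 19/149=0.1275, 43/149=0.2886
Proportions for Lincoln's Sparrow (n=149): 9/149=0.0604, 1/149=0.0067, 11/149=0.0738, 46/149=0.3087, 1/149=0.0067, 40/149=0.2685, 41/149=0.2752
Σ p₁ᵢp₂ᵢ = 0.014997 + 0.000494 + 0.005941 + 0.020714 + 0.000764 + 0.034234 + 0.079423 = 0.156567
Σp_1ᵢ² = 0.2483² + 0.0738² + 0.0805² + 0.0671² + 0.1141² + 0.1275² + 0.2886² = 0.061653 + 0.005446 + 0.006480 + 0.004502 + 0.013019 + 0.016256 + 0.083290 = 0.190646
Σp_2ᵢ² = 0.0604² + 0.0067² + 0.0738² + 0.3087² + 0.0067² + 0.2685² + 0.2752² = 0.003648 + 0.000045 + 0.005446 + 0.095296 + 0.000045 + 0.072092 + 0.075735 = 0.252307
O = 0.156567 / √(0.190646 × 0.252307) = 0.156567 / 0.2193201 = 0.7139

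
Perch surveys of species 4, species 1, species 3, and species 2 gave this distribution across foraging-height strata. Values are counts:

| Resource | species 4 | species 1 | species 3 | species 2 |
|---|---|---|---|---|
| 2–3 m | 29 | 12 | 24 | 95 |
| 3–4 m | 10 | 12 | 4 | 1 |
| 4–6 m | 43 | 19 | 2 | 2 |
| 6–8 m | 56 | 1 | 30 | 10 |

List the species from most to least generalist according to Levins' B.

species 4 > species 1 > species 3 > species 2

Proportions for species 4 (n=138): 29/138=0.2101, 10/138=0.0725, 43/138=0.3116, 56/138=0.4058
Proportions for species 1 (n=44): 12/44=0.2727, 12/44=0.2727, 19/44=0.4318, 1/44=0.0227
Proportions for species 3 (n=60): 24/60=0.4000, 4/60=0.0667, 2/60=0.0333, 30/60=0.5000
Proportions for species 2 (n=108): 95/108=0.8796, 1/108=0.0093, 2/108=0.0185, 10/108=0.0926
Σp_4ᵢ² = 0.2101² + 0.0725² + 0.3116² + 0.4058² = 0.044142 + 0.005256 + 0.097095 + 0.164674 = 0.311167
B_4 = 1 / 0.311167 = 3.2137
Σp_1ᵢ² = 0.2727² + 0.2727² + 0.4318² + 0.0227² = 0.074365 + 0.074365 + 0.186451 + 0.000515 = 0.335696
B_1 = 1 / 0.335696 = 2.9789
Σp_3ᵢ² = 0.4000² + 0.0667² + 0.0333² + 0.5000² = 0.160000 + 0.004449 + 0.001109 + 0.250000 = 0.415558
B_3 = 1 / 0.415558 = 2.4064
Σp_2ᵢ² = 0.8796² + 0.0093² + 0.0185² + 0.0926² = 0.773696 + 0.000086 + 0.000342 + 0.008575 = 0.782699
B_2 = 1 / 0.782699 = 1.2776
Ranking by B (broadest → narrowest): species 4 (3.21) > species 1 (2.98) > species 3 (2.41) > species 2 (1.28)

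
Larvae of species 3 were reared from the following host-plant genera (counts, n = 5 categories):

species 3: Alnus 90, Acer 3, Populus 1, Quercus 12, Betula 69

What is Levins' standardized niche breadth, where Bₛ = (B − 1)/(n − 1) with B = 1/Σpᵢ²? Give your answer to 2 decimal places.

0.34

Proportions for species 3 (n=175): 90/175=0.5143, 3/175=0.0171, 1/175=0.0057, 12/175=0.0686, 69/175=0.3943
Σpᵢ² = 0.5143² + 0.0171² + 0.0057² + 0.0686² + 0.3943² = 0.264504 + 0.000292 + 0.000032 + 0.004706 + 0.155472 = 0.425006
B = 1 / 0.425006 = 2.3529
Bₛ = (B − 1)/(n − 1) = (2.3529 − 1)/(5 − 1) = 1.3529/4 = 0.3382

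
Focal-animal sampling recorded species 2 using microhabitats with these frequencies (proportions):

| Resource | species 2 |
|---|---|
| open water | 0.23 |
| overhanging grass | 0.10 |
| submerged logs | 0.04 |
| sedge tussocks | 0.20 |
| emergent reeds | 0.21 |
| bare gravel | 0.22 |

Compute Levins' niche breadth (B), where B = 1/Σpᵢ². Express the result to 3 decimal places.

Σpᵢ² = 0.23² + 0.10² + 0.04² + 0.20² + 0.21² + 0.22² = 0.0529 + 0.0100 + 0.0016 + 0.0400 + 0.0441 + 0.0484 = 0.1970
B = 1 / 0.1970 = 5.07614

5.076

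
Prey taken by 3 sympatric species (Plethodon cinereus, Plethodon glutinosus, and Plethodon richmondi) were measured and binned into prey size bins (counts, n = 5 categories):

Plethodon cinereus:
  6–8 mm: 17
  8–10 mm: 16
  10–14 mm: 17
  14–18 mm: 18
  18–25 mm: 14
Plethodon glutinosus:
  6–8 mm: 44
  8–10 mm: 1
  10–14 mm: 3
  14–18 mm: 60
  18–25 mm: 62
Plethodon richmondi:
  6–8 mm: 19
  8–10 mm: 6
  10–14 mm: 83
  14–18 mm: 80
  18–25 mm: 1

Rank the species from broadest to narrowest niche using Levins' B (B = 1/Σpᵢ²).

Plethodon cinereus > Plethodon glutinosus > Plethodon richmondi

Proportions for Plethodon cinereus (n=82): 17/82=0.2073, 16/82=0.1951, 17/82=0.2073, 18/82=0.2195, 14/82=0.1707
Proportions for Plethodon glutinosus (n=170): 44/170=0.2588, 1/170=0.0059, 3/170=0.0176, 60/170=0.3529, 62/170=0.3647
Proportions for Plethodon richmondi (n=189): 19/189=0.1005, 6/189=0.0317, 83/189=0.4392, 80/189=0.4233, 1/189=0.0053
Σp_cineᵢ² = 0.2073² + 0.1951² + 0.2073² + 0.2195² + 0.1707² = 0.042973 + 0.038064 + 0.042973 + 0.048180 + 0.029138 = 0.201328
B_cine = 1 / 0.201328 = 4.9670
Σp_glutᵢ² = 0.2588² + 0.0059² + 0.0176² + 0.3529² + 0.3647² = 0.066977 + 0.000035 + 0.000310 + 0.124538 + 0.133006 = 0.324866
B_glut = 1 / 0.324866 = 3.0782
Σp_richᵢ² = 0.1005² + 0.0317² + 0.4392² + 0.4233² + 0.0053² = 0.010100 + 0.001005 + 0.192897 + 0.179183 + 0.000028 = 0.383213
B_rich = 1 / 0.383213 = 2.6095
Ranking by B (broadest → narrowest): Plethodon cinereus (4.97) > Plethodon glutinosus (3.08) > Plethodon richmondi (2.61)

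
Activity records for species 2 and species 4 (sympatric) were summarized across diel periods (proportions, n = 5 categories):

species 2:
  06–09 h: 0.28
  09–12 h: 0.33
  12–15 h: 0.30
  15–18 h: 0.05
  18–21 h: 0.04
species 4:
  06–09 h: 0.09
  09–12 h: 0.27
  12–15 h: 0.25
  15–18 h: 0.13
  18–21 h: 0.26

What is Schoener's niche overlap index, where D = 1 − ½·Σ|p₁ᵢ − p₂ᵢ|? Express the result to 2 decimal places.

Σ|p₁ᵢ − p₂ᵢ| = 0.19 + 0.06 + 0.05 + 0.08 + 0.22 = 0.60
D = 1 − ½ × 0.60 = 1 − 0.300 = 0.7000

0.70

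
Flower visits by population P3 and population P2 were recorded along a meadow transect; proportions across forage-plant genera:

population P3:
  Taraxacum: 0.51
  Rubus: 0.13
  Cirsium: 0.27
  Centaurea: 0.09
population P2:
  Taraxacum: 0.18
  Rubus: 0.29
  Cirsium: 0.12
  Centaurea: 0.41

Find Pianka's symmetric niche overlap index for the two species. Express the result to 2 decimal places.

Σ p₁ᵢp₂ᵢ = 0.0918 + 0.0377 + 0.0324 + 0.0369 = 0.1988
Σp_1ᵢ² = 0.51² + 0.13² + 0.27² + 0.09² = 0.2601 + 0.0169 + 0.0729 + 0.0081 = 0.3580
Σp_2ᵢ² = 0.18² + 0.29² + 0.12² + 0.41² = 0.0324 + 0.0841 + 0.0144 + 0.1681 = 0.2990
O = 0.1988 / √(0.3580 × 0.2990) = 0.1988 / 0.32717 = 0.6076

0.61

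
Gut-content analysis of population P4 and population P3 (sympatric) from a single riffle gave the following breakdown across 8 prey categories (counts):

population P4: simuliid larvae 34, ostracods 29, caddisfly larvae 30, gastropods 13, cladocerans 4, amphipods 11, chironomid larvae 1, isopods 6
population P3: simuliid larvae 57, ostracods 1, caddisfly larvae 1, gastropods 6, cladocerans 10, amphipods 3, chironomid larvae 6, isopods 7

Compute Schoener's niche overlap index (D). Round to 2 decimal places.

0.47

Proportions for population P4 (n=128): 34/128=0.2656, 29/128=0.2266, 30/128=0.2344, 13/128=0.1016, 4/128=0.0313, 11/128=0.0859, 1/128=0.0078, 6/128=0.0469
Proportions for population P3 (n=91): 57/91=0.6264, 1/91=0.0110, 1/91=0.0110, 6/91=0.0659, 10/91=0.1099, 3/91=0.0330, 6/91=0.0659, 7/91=0.0769
Σ|p₁ᵢ − p₂ᵢ| = 0.3608 + 0.2156 + 0.2234 + 0.0357 + 0.0786 + 0.0529 + 0.0581 + 0.0300 = 1.0551
D = 1 − ½ × 1.0551 = 1 − 0.52755 = 0.47245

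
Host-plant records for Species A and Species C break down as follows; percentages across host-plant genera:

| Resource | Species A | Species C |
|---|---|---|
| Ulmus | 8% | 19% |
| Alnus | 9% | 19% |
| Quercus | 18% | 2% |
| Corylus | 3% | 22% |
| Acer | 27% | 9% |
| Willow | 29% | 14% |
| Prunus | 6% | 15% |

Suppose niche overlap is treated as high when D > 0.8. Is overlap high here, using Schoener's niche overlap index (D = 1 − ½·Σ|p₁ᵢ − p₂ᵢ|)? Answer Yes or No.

Convert percentages to proportions (divide by 100).
Σ|p₁ᵢ − p₂ᵢ| = 0.11 + 0.10 + 0.16 + 0.19 + 0.18 + 0.15 + 0.09 = 0.98
D = 1 − ½ × 0.98 = 1 − 0.490 = 0.5100
D = 0.5100 < 0.8 → No.

No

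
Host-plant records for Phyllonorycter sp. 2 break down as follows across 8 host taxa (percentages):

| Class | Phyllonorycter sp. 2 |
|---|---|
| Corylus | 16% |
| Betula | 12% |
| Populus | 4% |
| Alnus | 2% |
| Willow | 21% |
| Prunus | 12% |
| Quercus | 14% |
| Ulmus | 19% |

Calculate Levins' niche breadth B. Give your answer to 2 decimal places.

Convert percentages to proportions (divide by 100).
Σpᵢ² = 0.16² + 0.12² + 0.04² + 0.02² + 0.21² + 0.12² + 0.14² + 0.19² = 0.0256 + 0.0144 + 0.0016 + 0.0004 + 0.0441 + 0.0144 + 0.0196 + 0.0361 = 0.1562
B = 1 / 0.1562 = 6.4020

6.40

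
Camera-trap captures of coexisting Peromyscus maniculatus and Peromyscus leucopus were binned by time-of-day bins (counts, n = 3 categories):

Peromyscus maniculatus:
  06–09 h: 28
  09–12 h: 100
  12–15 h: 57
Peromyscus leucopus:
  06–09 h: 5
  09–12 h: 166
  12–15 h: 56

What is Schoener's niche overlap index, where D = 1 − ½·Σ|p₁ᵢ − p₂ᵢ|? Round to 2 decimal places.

0.81

Proportions for Peromyscus maniculatus (n=185): 28/185=0.1514, 100/185=0.5405, 57/185=0.3081
Proportions for Peromyscus leucopus (n=227): 5/227=0.0220, 166/227=0.7313, 56/227=0.2467
Σ|p₁ᵢ − p₂ᵢ| = 0.1294 + 0.1908 + 0.0614 = 0.3816
D = 1 − ½ × 0.3816 = 1 − 0.19080 = 0.80920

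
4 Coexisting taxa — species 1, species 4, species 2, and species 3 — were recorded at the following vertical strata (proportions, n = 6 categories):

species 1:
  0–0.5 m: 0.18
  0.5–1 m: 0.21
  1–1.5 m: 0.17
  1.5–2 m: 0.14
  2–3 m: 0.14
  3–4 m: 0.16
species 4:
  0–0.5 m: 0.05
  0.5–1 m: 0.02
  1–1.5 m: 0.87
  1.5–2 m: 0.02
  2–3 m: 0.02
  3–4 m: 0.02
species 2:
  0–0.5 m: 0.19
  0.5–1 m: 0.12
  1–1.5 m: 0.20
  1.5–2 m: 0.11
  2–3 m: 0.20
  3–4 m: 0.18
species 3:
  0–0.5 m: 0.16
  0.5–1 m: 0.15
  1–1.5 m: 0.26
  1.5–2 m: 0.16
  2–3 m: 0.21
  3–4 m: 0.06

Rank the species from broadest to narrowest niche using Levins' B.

Σp_1ᵢ² = 0.18² + 0.21² + 0.17² + 0.14² + 0.14² + 0.16² = 0.0324 + 0.0441 + 0.0289 + 0.0196 + 0.0196 + 0.0256 = 0.1702
B_1 = 1 / 0.1702 = 5.8754
Σp_4ᵢ² = 0.05² + 0.02² + 0.87² + 0.02² + 0.02² + 0.02² = 0.0025 + 0.0004 + 0.7569 + 0.0004 + 0.0004 + 0.0004 = 0.7610
B_4 = 1 / 0.7610 = 1.3141
Σp_2ᵢ² = 0.19² + 0.12² + 0.20² + 0.11² + 0.20² + 0.18² = 0.0361 + 0.0144 + 0.0400 + 0.0121 + 0.0400 + 0.0324 = 0.1750
B_2 = 1 / 0.1750 = 5.7143
Σp_3ᵢ² = 0.16² + 0.15² + 0.26² + 0.16² + 0.21² + 0.06² = 0.0256 + 0.0225 + 0.0676 + 0.0256 + 0.0441 + 0.0036 = 0.1890
B_3 = 1 / 0.1890 = 5.2910
Ranking by B (broadest → narrowest): species 1 (5.88) > species 2 (5.71) > species 3 (5.29) > species 4 (1.31)

species 1 > species 2 > species 3 > species 4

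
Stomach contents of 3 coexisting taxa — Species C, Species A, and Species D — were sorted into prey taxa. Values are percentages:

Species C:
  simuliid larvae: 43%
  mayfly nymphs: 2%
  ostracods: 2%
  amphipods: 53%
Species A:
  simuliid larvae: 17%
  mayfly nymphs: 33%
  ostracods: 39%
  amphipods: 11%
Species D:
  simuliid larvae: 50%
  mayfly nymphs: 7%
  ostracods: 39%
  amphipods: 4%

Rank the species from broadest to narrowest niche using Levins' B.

Species A > Species D > Species C

Convert percentages to proportions (divide by 100).
Σp_Cᵢ² = 0.43² + 0.02² + 0.02² + 0.53² = 0.1849 + 0.0004 + 0.0004 + 0.2809 = 0.4666
B_C = 1 / 0.4666 = 2.1432
Σp_Aᵢ² = 0.17² + 0.33² + 0.39² + 0.11² = 0.0289 + 0.1089 + 0.1521 + 0.0121 = 0.3020
B_A = 1 / 0.3020 = 3.3113
Σp_Dᵢ² = 0.50² + 0.07² + 0.39² + 0.04² = 0.2500 + 0.0049 + 0.1521 + 0.0016 = 0.4086
B_D = 1 / 0.4086 = 2.4474
Ranking by B (broadest → narrowest): Species A (3.31) > Species D (2.45) > Species C (2.14)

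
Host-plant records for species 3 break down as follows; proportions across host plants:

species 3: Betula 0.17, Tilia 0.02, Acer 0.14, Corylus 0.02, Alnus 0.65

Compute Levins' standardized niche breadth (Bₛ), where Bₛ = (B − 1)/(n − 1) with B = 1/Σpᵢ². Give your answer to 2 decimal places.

Σpᵢ² = 0.17² + 0.02² + 0.14² + 0.02² + 0.65² = 0.0289 + 0.0004 + 0.0196 + 0.0004 + 0.4225 = 0.4718
B = 1 / 0.4718 = 2.1195
Bₛ = (B − 1)/(n − 1) = (2.1195 − 1)/(5 − 1) = 1.1195/4 = 0.2799

0.28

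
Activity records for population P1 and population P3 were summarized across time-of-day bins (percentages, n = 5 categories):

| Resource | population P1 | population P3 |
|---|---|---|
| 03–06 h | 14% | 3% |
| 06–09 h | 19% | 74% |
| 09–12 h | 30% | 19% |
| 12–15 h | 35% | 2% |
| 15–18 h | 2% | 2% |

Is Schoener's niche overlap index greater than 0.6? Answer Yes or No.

Convert percentages to proportions (divide by 100).
Σ|p₁ᵢ − p₂ᵢ| = 0.11 + 0.55 + 0.11 + 0.33 + 0.00 = 1.10
D = 1 − ½ × 1.10 = 1 − 0.550 = 0.4500
D = 0.4500 < 0.6 → No.

No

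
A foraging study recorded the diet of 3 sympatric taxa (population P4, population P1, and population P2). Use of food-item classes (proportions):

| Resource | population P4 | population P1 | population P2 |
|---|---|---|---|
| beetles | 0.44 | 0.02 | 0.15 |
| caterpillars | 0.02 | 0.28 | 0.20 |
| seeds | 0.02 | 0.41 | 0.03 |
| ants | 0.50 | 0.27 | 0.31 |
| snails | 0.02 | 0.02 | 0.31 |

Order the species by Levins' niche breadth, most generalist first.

population P2 > population P1 > population P4

Σp_P4ᵢ² = 0.44² + 0.02² + 0.02² + 0.50² + 0.02² = 0.1936 + 0.0004 + 0.0004 + 0.2500 + 0.0004 = 0.4448
B_P4 = 1 / 0.4448 = 2.2482
Σp_P1ᵢ² = 0.02² + 0.28² + 0.41² + 0.27² + 0.02² = 0.0004 + 0.0784 + 0.1681 + 0.0729 + 0.0004 = 0.3202
B_P1 = 1 / 0.3202 = 3.1230
Σp_P2ᵢ² = 0.15² + 0.20² + 0.03² + 0.31² + 0.31² = 0.0225 + 0.0400 + 0.0009 + 0.0961 + 0.0961 = 0.2556
B_P2 = 1 / 0.2556 = 3.9124
Ranking by B (broadest → narrowest): population P2 (3.91) > population P1 (3.12) > population P4 (2.25)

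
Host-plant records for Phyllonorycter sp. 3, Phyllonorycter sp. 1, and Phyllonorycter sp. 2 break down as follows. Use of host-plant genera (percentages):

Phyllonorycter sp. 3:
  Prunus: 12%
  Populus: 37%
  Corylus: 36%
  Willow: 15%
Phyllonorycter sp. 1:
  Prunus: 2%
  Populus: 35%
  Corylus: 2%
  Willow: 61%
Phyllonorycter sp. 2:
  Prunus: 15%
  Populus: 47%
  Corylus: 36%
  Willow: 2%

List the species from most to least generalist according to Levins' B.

Convert percentages to proportions (divide by 100).
Σp_3ᵢ² = 0.12² + 0.37² + 0.36² + 0.15² = 0.0144 + 0.1369 + 0.1296 + 0.0225 = 0.3034
B_3 = 1 / 0.3034 = 3.2960
Σp_1ᵢ² = 0.02² + 0.35² + 0.02² + 0.61² = 0.0004 + 0.1225 + 0.0004 + 0.3721 = 0.4954
B_1 = 1 / 0.4954 = 2.0186
Σp_2ᵢ² = 0.15² + 0.47² + 0.36² + 0.02² = 0.0225 + 0.2209 + 0.1296 + 0.0004 = 0.3734
B_2 = 1 / 0.3734 = 2.6781
Ranking by B (broadest → narrowest): Phyllonorycter sp. 3 (3.30) > Phyllonorycter sp. 2 (2.68) > Phyllonorycter sp. 1 (2.02)

Phyllonorycter sp. 3 > Phyllonorycter sp. 2 > Phyllonorycter sp. 1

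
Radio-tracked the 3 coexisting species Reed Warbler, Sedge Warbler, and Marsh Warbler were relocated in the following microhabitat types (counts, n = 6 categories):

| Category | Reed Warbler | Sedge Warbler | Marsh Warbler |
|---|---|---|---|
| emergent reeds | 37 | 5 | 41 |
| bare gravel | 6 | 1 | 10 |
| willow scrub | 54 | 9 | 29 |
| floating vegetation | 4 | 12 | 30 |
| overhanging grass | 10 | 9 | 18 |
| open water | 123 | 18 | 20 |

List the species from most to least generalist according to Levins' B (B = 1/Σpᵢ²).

Marsh Warbler > Sedge Warbler > Reed Warbler

Proportions for Reed Warbler (n=234): 37/234=0.1581, 6/234=0.0256, 54/234=0.2308, 4/234=0.0171, 10/234=0.0427, 123/234=0.5256
Proportions for Sedge Warbler (n=54): 5/54=0.0926, 1/54=0.0185, 9/54=0.1667, 12/54=0.2222, 9/54=0.1667, 18/54=0.3333
Proportions for Marsh Warbler (n=148): 41/148=0.2770, 10/148=0.0676, 29/148=0.1959, 30/148=0.2027, 18/148=0.1216, 20/148=0.1351
Σp_Reedᵢ² = 0.1581² + 0.0256² + 0.2308² + 0.0171² + 0.0427² + 0.5256² = 0.024996 + 0.000655 + 0.053269 + 0.000292 + 0.001823 + 0.276255 = 0.357290
B_Reed = 1 / 0.357290 = 2.7988
Σp_Sedgᵢ² = 0.0926² + 0.0185² + 0.1667² + 0.2222² + 0.1667² + 0.3333² = 0.008575 + 0.000342 + 0.027789 + 0.049373 + 0.027789 + 0.111089 = 0.224957
B_Sedg = 1 / 0.224957 = 4.4453
Σp_Marsᵢ² = 0.2770² + 0.0676² + 0.1959² + 0.2027² + 0.1216² + 0.1351² = 0.076729 + 0.004570 + 0.038377 + 0.041087 + 0.014787 + 0.018252 = 0.193802
B_Mars = 1 / 0.193802 = 5.1599
Ranking by B (broadest → narrowest): Marsh Warbler (5.16) > Sedge Warbler (4.45) > Reed Warbler (2.80)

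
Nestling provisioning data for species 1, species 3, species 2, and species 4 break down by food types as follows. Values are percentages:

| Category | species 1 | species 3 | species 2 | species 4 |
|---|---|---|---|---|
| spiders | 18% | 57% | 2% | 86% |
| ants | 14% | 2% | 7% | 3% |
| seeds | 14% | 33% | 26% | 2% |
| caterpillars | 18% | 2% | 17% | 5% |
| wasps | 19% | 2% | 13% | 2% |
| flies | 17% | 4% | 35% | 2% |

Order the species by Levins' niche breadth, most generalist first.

species 1 > species 2 > species 3 > species 4

Convert percentages to proportions (divide by 100).
Σp_1ᵢ² = 0.18² + 0.14² + 0.14² + 0.18² + 0.19² + 0.17² = 0.0324 + 0.0196 + 0.0196 + 0.0324 + 0.0361 + 0.0289 = 0.1690
B_1 = 1 / 0.1690 = 5.9172
Σp_3ᵢ² = 0.57² + 0.02² + 0.33² + 0.02² + 0.02² + 0.04² = 0.3249 + 0.0004 + 0.1089 + 0.0004 + 0.0004 + 0.0016 = 0.4366
B_3 = 1 / 0.4366 = 2.2904
Σp_2ᵢ² = 0.02² + 0.07² + 0.26² + 0.17² + 0.13² + 0.35² = 0.0004 + 0.0049 + 0.0676 + 0.0289 + 0.0169 + 0.1225 = 0.2412
B_2 = 1 / 0.2412 = 4.1459
Σp_4ᵢ² = 0.86² + 0.03² + 0.02² + 0.05² + 0.02² + 0.02² = 0.7396 + 0.0009 + 0.0004 + 0.0025 + 0.0004 + 0.0004 = 0.7442
B_4 = 1 / 0.7442 = 1.3437
Ranking by B (broadest → narrowest): species 1 (5.92) > species 2 (4.15) > species 3 (2.29) > species 4 (1.34)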